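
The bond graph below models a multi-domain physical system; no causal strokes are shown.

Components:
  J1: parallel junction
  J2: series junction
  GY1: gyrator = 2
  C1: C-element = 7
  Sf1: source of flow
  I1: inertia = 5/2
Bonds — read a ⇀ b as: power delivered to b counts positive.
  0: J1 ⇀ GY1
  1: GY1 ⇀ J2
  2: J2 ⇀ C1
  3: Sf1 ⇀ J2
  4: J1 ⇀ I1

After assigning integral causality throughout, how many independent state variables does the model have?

bond 3 →Sf1  (Sf1 (Sf) sets flow on bond)
bond 1 →J2  (J2 flow already set via bond 3)
bond 2 →J2  (J2: bond 3 brought flow, rest push out)
bond 0 →J1  (GY1: gyrator matches bond 1)
bond 4 →I1  (0-jn J1 has e-setter on 0)

2  (C1, I1 all integral)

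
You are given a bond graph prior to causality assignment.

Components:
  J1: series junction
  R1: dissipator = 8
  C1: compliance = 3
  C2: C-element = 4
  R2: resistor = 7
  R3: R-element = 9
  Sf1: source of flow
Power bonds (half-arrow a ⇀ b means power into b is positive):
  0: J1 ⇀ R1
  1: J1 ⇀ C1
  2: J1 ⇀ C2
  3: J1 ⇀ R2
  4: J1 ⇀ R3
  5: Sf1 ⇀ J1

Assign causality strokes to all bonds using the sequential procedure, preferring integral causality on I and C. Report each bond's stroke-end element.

b5 →Sf1  (source Sf1 imposes f)
b0 →J1  (1-jn J1 has f-setter on 5)
b1 →J1  (common-f at J1 fixed by 5)
b2 →J1  (J1 flow already set via bond 5)
b3 →J1  (J1: bond 5 brought flow, rest push out)
b4 →J1  (common-f at J1 fixed by 5)

#0 →J1
#1 →J1
#2 →J1
#3 →J1
#4 →J1
#5 →Sf1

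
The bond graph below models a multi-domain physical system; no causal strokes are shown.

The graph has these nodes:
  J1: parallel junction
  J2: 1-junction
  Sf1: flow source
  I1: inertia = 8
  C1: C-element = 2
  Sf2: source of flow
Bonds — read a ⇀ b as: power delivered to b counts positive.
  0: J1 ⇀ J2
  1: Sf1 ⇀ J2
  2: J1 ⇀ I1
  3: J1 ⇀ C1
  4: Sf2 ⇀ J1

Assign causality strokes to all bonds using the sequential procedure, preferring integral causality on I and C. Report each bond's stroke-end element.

β1 |Sf1  (Sf1 (Sf) sets flow on bond)
β4 |Sf2  (Sf2: flow source, stroke at near end)
β0 |J2  (J2: bond 1 brought flow, rest push out)
β2 |I1  (I1: I, integral causality)
β3 |J1  (only one effort-in slot at J1)

β0 stroke at J2
β1 stroke at Sf1
β2 stroke at I1
β3 stroke at J1
β4 stroke at Sf2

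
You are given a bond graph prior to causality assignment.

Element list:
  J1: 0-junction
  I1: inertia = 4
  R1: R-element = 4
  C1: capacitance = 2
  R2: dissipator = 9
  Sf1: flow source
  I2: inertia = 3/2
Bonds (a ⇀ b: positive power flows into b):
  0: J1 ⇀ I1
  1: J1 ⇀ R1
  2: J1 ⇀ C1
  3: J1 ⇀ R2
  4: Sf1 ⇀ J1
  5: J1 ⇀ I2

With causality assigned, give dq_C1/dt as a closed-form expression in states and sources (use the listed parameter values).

dq_C1/dt = F_Sf1 - p_I1/4 - 2*p_I2/3 - 13*q_C1/72

β4 stroke at Sf1  (source Sf1 imposes f)
β0 stroke at I1  (I1 integral (f out))
β2 stroke at J1  (C1: C, integral causality)
β1 stroke at R1  (J1 effort already set via bond 2)
β3 stroke at R2  (common-e at J1 fixed by 2)
β5 stroke at I2  (J1 effort already set via bond 2)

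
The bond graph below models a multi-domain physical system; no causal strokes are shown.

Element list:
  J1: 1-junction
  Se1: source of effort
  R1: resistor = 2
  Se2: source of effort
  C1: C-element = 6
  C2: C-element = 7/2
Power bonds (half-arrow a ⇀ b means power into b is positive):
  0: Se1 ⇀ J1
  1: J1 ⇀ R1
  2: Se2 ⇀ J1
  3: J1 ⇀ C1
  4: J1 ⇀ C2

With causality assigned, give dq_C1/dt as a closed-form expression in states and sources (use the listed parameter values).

β0 stroke→J1  (source Se1 imposes e)
β2 stroke→J1  (Se2 fixes effort; stroke away)
β3 stroke→J1  (C1 outputs effort q/C1)
β4 stroke→J1  (prefer integral on C2)
β1 stroke→R1  (only one flow-in slot at J1)

dq_C1/dt = E_Se1/2 + E_Se2/2 - q_C1/12 - q_C2/7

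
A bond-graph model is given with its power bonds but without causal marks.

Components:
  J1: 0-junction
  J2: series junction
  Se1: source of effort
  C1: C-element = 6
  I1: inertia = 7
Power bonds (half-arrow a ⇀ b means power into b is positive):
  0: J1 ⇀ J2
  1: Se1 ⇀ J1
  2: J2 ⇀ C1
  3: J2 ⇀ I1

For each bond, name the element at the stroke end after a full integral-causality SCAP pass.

bond 1 stroke→J1  (source Se1 imposes e)
bond 0 stroke→J2  (0-jn J1 has e-setter on 1)
bond 2 stroke→J2  (prefer integral on C1)
bond 3 stroke→I1  (J2: last free bond brings flow in)

β0 stroke at J2
β1 stroke at J1
β2 stroke at J2
β3 stroke at I1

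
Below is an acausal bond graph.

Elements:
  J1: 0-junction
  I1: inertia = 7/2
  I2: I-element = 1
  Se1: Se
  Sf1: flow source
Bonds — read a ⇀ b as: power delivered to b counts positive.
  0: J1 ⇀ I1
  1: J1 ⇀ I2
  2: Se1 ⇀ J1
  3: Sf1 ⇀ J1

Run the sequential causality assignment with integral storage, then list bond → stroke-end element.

bond 0 stroke at I1
bond 1 stroke at I2
bond 2 stroke at J1
bond 3 stroke at Sf1

b2 →J1  (Se1 (Se) sets effort on bond)
b3 →Sf1  (Sf1: flow source, stroke at near end)
b0 →I1  (J1 effort already set via bond 2)
b1 →I2  (0-jn J1 has e-setter on 2)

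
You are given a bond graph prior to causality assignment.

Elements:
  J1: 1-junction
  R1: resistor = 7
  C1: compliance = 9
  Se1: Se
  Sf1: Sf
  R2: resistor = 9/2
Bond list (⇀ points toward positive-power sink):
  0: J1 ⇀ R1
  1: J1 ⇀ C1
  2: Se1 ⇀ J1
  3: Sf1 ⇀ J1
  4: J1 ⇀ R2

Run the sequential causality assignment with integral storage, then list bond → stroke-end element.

b0 stroke→J1
b1 stroke→J1
b2 stroke→J1
b3 stroke→Sf1
b4 stroke→J1

b2 stroke at J1  (Se1 (Se) sets effort on bond)
b3 stroke at Sf1  (Sf1 fixes flow; stroke at Sf1)
b0 stroke at J1  (J1: bond 3 brought flow, rest push out)
b1 stroke at J1  (J1: bond 3 brought flow, rest push out)
b4 stroke at J1  (1-jn J1 has f-setter on 3)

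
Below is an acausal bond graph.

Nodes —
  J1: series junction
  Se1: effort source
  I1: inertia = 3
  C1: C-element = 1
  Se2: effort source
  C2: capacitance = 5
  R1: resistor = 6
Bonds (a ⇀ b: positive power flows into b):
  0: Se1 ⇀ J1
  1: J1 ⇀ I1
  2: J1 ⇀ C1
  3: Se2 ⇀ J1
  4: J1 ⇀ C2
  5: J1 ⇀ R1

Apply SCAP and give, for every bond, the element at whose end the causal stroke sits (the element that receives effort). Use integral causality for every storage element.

#0 |J1  (Se1: effort source, stroke at far end)
#3 |J1  (Se2: effort source, stroke at far end)
#1 |I1  (I1 outputs flow p/I1)
#2 |J1  (common-f at J1 fixed by 1)
#4 |J1  (J1: bond 1 brought flow, rest push out)
#5 |J1  (1-jn J1 has f-setter on 1)

b0 |J1
b1 |I1
b2 |J1
b3 |J1
b4 |J1
b5 |J1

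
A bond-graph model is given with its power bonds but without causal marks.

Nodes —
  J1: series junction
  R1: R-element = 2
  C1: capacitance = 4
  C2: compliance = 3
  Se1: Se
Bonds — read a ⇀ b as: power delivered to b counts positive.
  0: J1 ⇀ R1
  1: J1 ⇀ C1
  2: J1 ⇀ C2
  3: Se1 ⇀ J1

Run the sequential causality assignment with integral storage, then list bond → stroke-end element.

β3 stroke→J1  (Se1: effort source, stroke at far end)
β1 stroke→J1  (C1 integral (e out))
β2 stroke→J1  (C2: C, integral causality)
β0 stroke→R1  (J1: last free bond brings flow in)

#0 →R1
#1 →J1
#2 →J1
#3 →J1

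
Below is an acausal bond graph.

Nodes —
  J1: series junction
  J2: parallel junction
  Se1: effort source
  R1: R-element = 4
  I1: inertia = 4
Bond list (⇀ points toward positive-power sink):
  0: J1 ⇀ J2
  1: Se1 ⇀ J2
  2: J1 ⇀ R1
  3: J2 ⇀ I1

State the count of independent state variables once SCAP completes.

1  (I1 all integral)

bond 1 →J2  (Se1: effort source, stroke at far end)
bond 0 →J1  (J2: bond 1 brought effort, rest push out)
bond 3 →I1  (common-e at J2 fixed by 1)
bond 2 →R1  (J1 needs exactly one f-in)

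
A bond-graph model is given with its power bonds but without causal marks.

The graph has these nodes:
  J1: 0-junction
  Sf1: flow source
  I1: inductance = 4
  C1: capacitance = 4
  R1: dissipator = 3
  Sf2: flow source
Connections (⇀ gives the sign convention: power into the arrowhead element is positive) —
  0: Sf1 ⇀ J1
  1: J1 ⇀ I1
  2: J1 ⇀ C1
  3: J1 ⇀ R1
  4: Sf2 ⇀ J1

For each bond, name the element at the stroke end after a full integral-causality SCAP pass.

bond 0 |Sf1
bond 1 |I1
bond 2 |J1
bond 3 |R1
bond 4 |Sf2

bond 0 →Sf1  (source Sf1 imposes f)
bond 4 →Sf2  (Sf2 fixes flow; stroke at Sf2)
bond 1 →I1  (I1 integral (f out))
bond 2 →J1  (C1 outputs effort q/C1)
bond 3 →R1  (common-e at J1 fixed by 2)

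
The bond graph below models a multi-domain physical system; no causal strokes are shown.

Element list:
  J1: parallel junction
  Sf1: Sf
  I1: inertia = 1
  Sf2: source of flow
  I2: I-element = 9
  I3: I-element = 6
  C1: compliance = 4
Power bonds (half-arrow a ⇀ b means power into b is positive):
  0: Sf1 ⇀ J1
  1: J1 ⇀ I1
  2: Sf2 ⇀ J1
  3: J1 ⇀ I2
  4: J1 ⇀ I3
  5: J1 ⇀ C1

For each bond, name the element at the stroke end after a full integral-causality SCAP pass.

β0 stroke→Sf1
β1 stroke→I1
β2 stroke→Sf2
β3 stroke→I2
β4 stroke→I3
β5 stroke→J1

b0 →Sf1  (Sf1 fixes flow; stroke at Sf1)
b2 →Sf2  (Sf2 (Sf) sets flow on bond)
b1 →I1  (I1 integral (f out))
b3 →I2  (prefer integral on I2)
b4 →I3  (I3 outputs flow p/I3)
b5 →J1  (only one effort-in slot at J1)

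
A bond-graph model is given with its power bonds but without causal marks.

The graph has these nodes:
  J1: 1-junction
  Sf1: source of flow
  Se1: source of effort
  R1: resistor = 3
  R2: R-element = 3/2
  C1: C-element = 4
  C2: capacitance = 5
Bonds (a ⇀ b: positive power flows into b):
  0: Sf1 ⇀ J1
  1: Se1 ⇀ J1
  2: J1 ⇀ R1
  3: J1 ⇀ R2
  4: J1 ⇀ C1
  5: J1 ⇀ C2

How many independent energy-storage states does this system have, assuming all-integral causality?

bond 0 |Sf1  (source Sf1 imposes f)
bond 1 |J1  (Se1 fixes effort; stroke away)
bond 2 |J1  (J1: bond 0 brought flow, rest push out)
bond 3 |J1  (common-f at J1 fixed by 0)
bond 4 |J1  (common-f at J1 fixed by 0)
bond 5 |J1  (1-jn J1 has f-setter on 0)

2  (C1, C2 all integral)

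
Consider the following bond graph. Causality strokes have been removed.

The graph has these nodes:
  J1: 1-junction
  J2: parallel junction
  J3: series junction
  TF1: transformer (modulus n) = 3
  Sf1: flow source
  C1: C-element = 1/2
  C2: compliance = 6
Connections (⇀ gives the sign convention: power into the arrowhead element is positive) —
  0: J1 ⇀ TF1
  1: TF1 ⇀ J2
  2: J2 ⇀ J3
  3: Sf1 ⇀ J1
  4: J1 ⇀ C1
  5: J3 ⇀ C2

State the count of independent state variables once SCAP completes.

#3 |Sf1  (Sf1: flow source, stroke at near end)
#0 |J1  (common-f at J1 fixed by 3)
#4 |J1  (1-jn J1 has f-setter on 3)
#1 |TF1  (through TF1, causality passes straight; one stroke at TF1)
#2 |J2  (J2: last free bond brings effort in)
#5 |J3  (1-jn J3 has f-setter on 2)

2  (C1, C2 all integral)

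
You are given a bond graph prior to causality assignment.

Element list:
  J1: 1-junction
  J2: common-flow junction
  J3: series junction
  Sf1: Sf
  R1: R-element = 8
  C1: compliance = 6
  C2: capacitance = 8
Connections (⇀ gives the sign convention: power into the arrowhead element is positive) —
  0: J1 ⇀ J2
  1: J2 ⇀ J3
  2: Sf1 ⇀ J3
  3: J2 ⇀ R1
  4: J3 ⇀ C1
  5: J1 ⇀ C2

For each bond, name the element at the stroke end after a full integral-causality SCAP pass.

bond 2 |Sf1  (source Sf1 imposes f)
bond 1 |J3  (1-jn J3 has f-setter on 2)
bond 4 |J3  (J3: bond 2 brought flow, rest push out)
bond 0 |J2  (J2 flow already set via bond 1)
bond 3 |J2  (J2 flow already set via bond 1)
bond 5 |J1  (J1: bond 0 brought flow, rest push out)

#0 →J2
#1 →J3
#2 →Sf1
#3 →J2
#4 →J3
#5 →J1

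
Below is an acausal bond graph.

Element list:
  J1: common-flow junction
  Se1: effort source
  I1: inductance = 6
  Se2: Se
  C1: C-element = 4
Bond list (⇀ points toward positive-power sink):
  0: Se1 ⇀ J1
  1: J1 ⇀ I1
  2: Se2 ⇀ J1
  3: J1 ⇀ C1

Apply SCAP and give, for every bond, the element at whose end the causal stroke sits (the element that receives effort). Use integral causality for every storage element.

bond 0 stroke→J1
bond 1 stroke→I1
bond 2 stroke→J1
bond 3 stroke→J1

b0 stroke→J1  (Se1 (Se) sets effort on bond)
b2 stroke→J1  (Se2: effort source, stroke at far end)
b1 stroke→I1  (I1 integral (f out))
b3 stroke→J1  (1-jn J1 has f-setter on 1)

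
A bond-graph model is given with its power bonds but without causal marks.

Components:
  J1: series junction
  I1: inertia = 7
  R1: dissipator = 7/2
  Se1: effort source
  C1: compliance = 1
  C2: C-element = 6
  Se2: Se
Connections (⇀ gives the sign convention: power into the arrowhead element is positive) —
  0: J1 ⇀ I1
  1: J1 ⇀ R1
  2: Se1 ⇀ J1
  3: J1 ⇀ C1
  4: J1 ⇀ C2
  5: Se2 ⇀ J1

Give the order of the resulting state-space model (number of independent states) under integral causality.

b2 stroke at J1  (source Se1 imposes e)
b5 stroke at J1  (source Se2 imposes e)
b0 stroke at I1  (prefer integral on I1)
b1 stroke at J1  (J1 flow already set via bond 0)
b3 stroke at J1  (1-jn J1 has f-setter on 0)
b4 stroke at J1  (J1: bond 0 brought flow, rest push out)

3  (C1, C2, I1 all integral)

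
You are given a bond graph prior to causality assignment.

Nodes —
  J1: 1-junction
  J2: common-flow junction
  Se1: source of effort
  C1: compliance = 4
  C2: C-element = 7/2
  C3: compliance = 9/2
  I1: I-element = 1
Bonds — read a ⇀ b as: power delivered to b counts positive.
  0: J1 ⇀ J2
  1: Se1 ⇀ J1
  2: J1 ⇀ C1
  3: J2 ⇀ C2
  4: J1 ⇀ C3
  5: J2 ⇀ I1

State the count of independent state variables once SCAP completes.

4  (C1, C2, C3, I1 all integral)

bond 1 stroke→J1  (Se1 fixes effort; stroke away)
bond 2 stroke→J1  (prefer integral on C1)
bond 3 stroke→J2  (C2 outputs effort q/C2)
bond 4 stroke→J1  (C3 integral (e out))
bond 0 stroke→J2  (J1 needs exactly one f-in)
bond 5 stroke→I1  (J2: last free bond brings flow in)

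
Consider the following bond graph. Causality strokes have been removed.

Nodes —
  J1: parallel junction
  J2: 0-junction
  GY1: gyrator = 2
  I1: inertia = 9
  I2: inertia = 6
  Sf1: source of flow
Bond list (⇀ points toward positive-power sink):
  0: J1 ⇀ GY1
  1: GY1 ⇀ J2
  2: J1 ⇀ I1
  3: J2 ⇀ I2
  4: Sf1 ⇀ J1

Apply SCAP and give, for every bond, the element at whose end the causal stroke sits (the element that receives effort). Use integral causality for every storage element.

#4 →Sf1  (Sf1 (Sf) sets flow on bond)
#2 →I1  (I1: I, integral causality)
#0 →J1  (closing 0-jn rule on J1)
#1 →J2  (through GY1, causality inverts; strokes same side of GY1)
#3 →I2  (J2: bond 1 brought effort, rest push out)

β0 →J1
β1 →J2
β2 →I1
β3 →I2
β4 →Sf1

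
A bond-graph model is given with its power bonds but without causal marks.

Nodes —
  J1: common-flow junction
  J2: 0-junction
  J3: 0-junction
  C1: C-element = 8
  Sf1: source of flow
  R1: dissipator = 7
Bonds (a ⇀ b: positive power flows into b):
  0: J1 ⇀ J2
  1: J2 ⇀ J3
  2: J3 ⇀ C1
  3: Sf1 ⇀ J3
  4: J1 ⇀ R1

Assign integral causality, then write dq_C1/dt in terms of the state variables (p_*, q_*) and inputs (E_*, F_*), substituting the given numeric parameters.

dq_C1/dt = F_Sf1 - q_C1/56

β3 |Sf1  (Sf1: flow source, stroke at near end)
β2 |J3  (C1 integral (e out))
β1 |J2  (common-e at J3 fixed by 2)
β0 |J1  (common-e at J2 fixed by 1)
β4 |R1  (J1 needs exactly one f-in)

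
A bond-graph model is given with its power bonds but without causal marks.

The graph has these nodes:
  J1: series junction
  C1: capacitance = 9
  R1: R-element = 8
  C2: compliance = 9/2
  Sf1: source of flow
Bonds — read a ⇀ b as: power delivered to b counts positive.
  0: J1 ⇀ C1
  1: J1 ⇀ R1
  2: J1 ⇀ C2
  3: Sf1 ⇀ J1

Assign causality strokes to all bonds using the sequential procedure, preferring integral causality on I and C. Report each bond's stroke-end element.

bond 0 stroke at J1
bond 1 stroke at J1
bond 2 stroke at J1
bond 3 stroke at Sf1

bond 3 stroke at Sf1  (source Sf1 imposes f)
bond 0 stroke at J1  (J1 flow already set via bond 3)
bond 1 stroke at J1  (J1 flow already set via bond 3)
bond 2 stroke at J1  (1-jn J1 has f-setter on 3)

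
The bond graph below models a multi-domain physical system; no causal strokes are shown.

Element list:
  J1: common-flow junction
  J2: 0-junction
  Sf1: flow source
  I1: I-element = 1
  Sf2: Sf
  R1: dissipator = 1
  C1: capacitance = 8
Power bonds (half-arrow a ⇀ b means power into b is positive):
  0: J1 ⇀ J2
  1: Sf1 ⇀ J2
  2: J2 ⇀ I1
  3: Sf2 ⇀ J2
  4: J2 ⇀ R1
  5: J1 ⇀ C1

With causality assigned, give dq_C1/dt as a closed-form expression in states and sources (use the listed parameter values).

dq_C1/dt = -F_Sf1 - F_Sf2 + p_I1 - q_C1/8

#1 stroke at Sf1  (source Sf1 imposes f)
#3 stroke at Sf2  (source Sf2 imposes f)
#2 stroke at I1  (prefer integral on I1)
#5 stroke at J1  (C1 integral (e out))
#0 stroke at J2  (only one flow-in slot at J1)
#4 stroke at R1  (J2 effort already set via bond 0)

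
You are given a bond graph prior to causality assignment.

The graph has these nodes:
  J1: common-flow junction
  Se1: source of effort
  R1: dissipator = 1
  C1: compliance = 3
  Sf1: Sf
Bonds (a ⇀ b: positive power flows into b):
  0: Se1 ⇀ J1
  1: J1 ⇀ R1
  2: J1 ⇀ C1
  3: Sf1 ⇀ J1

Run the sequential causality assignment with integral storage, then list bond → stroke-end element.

b0 |J1
b1 |J1
b2 |J1
b3 |Sf1

#0 stroke→J1  (Se1 fixes effort; stroke away)
#3 stroke→Sf1  (Sf1 fixes flow; stroke at Sf1)
#1 stroke→J1  (J1: bond 3 brought flow, rest push out)
#2 stroke→J1  (common-f at J1 fixed by 3)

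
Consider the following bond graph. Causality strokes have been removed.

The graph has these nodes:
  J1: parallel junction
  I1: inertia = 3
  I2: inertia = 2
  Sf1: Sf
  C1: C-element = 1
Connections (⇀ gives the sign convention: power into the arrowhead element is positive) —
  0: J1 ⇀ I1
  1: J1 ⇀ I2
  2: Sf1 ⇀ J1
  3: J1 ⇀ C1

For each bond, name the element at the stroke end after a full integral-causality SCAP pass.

b0 |I1
b1 |I2
b2 |Sf1
b3 |J1

bond 2 |Sf1  (Sf1 (Sf) sets flow on bond)
bond 0 |I1  (I1: I, integral causality)
bond 1 |I2  (I2 outputs flow p/I2)
bond 3 |J1  (J1 needs exactly one e-in)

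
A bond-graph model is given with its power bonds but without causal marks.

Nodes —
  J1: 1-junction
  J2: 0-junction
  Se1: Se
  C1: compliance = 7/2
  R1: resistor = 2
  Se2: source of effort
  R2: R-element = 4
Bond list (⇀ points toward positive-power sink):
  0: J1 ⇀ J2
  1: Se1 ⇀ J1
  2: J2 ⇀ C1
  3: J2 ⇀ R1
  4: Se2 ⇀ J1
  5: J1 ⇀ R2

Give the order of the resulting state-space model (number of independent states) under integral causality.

b1 |J1  (Se1 (Se) sets effort on bond)
b4 |J1  (source Se2 imposes e)
b2 |J2  (C1 integral (e out))
b0 |J1  (J2 effort already set via bond 2)
b3 |R1  (J2: bond 2 brought effort, rest push out)
b5 |R2  (closing 1-jn rule on J1)

1  (C1 all integral)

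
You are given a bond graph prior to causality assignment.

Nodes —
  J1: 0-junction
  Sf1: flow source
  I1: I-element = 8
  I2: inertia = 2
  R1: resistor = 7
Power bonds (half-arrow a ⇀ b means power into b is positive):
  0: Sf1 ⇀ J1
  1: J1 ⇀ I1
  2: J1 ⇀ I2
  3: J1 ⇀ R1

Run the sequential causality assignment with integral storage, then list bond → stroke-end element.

#0 stroke→Sf1
#1 stroke→I1
#2 stroke→I2
#3 stroke→J1

bond 0 |Sf1  (Sf1: flow source, stroke at near end)
bond 1 |I1  (I1 integral (f out))
bond 2 |I2  (prefer integral on I2)
bond 3 |J1  (J1 needs exactly one e-in)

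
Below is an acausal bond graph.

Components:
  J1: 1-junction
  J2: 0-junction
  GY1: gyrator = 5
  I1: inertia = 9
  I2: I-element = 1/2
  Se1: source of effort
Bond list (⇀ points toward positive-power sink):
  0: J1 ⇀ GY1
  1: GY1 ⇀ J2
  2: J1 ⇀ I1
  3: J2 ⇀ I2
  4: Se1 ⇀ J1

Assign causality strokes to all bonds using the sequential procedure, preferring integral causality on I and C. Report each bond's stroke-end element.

b0 stroke→J1
b1 stroke→J2
b2 stroke→I1
b3 stroke→I2
b4 stroke→J1

b4 |J1  (Se1 fixes effort; stroke away)
b2 |I1  (I1 integral (f out))
b0 |J1  (J1 flow already set via bond 2)
b1 |J2  (GY1 both-in/both-out from 0)
b3 |I2  (0-jn J2 has e-setter on 1)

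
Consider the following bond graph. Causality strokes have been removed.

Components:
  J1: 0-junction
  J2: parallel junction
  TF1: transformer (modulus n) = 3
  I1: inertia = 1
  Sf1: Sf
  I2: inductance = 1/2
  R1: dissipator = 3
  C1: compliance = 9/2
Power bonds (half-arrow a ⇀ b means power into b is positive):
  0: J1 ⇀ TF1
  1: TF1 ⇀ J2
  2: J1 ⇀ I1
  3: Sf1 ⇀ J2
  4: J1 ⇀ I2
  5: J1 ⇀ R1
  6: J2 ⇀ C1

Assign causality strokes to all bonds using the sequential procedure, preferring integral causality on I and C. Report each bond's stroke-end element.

#3 →Sf1  (source Sf1 imposes f)
#2 →I1  (I1: I, integral causality)
#4 →I2  (I2: I, integral causality)
#6 →J2  (C1: C, integral causality)
#1 →TF1  (J2: bond 6 brought effort, rest push out)
#0 →J1  (TF1: transformer flips bond 1)
#5 →R1  (J1 effort already set via bond 0)

β0 stroke→J1
β1 stroke→TF1
β2 stroke→I1
β3 stroke→Sf1
β4 stroke→I2
β5 stroke→R1
β6 stroke→J2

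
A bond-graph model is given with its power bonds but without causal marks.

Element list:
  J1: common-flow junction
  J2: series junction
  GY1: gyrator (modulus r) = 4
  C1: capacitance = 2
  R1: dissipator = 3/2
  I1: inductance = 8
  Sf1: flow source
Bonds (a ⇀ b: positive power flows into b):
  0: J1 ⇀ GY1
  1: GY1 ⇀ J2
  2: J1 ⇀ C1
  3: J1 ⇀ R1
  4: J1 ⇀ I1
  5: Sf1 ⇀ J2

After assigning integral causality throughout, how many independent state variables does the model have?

2  (C1, I1 all integral)

β5 |Sf1  (Sf1 (Sf) sets flow on bond)
β1 |J2  (1-jn J2 has f-setter on 5)
β0 |J1  (through GY1, causality inverts; strokes same side of GY1)
β2 |J1  (C1 outputs effort q/C1)
β4 |I1  (I1: I, integral causality)
β3 |J1  (J1: bond 4 brought flow, rest push out)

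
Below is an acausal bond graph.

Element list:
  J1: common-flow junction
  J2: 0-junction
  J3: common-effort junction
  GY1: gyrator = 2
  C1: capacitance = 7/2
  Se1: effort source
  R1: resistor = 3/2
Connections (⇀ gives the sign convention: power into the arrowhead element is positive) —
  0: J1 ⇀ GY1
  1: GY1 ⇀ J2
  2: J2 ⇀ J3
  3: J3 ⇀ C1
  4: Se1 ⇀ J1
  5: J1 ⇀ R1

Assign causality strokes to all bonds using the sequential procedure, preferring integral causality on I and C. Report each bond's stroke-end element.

#0 →GY1
#1 →GY1
#2 →J2
#3 →J3
#4 →J1
#5 →J1

#4 |J1  (Se1: effort source, stroke at far end)
#3 |J3  (C1: C, integral causality)
#2 |J2  (common-e at J3 fixed by 3)
#1 |GY1  (J2 effort already set via bond 2)
#0 |GY1  (GY1 both-in/both-out from 1)
#5 |J1  (common-f at J1 fixed by 0)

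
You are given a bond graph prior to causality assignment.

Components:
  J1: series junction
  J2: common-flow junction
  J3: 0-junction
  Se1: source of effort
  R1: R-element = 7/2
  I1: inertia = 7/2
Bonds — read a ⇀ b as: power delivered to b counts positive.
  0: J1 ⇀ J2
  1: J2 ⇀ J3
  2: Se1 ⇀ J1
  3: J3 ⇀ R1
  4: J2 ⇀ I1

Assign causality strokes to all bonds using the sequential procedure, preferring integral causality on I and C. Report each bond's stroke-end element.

b2 →J1  (Se1 fixes effort; stroke away)
b0 →J2  (only one flow-in slot at J1)
b4 →I1  (I1: I, integral causality)
b1 →J2  (J2 flow already set via bond 4)
b3 →J3  (J3: last free bond brings effort in)

#0 stroke at J2
#1 stroke at J2
#2 stroke at J1
#3 stroke at J3
#4 stroke at I1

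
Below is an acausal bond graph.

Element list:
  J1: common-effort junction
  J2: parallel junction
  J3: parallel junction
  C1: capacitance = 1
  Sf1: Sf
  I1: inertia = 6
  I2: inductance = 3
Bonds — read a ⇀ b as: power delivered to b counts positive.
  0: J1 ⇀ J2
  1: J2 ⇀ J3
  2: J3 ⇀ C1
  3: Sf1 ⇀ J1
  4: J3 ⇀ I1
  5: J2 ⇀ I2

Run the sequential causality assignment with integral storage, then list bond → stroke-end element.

β0 |J1
β1 |J2
β2 |J3
β3 |Sf1
β4 |I1
β5 |I2

β3 |Sf1  (source Sf1 imposes f)
β0 |J1  (only one effort-in slot at J1)
β2 |J3  (C1: C, integral causality)
β1 |J2  (common-e at J3 fixed by 2)
β4 |I1  (J3 effort already set via bond 2)
β5 |I2  (J2 effort already set via bond 1)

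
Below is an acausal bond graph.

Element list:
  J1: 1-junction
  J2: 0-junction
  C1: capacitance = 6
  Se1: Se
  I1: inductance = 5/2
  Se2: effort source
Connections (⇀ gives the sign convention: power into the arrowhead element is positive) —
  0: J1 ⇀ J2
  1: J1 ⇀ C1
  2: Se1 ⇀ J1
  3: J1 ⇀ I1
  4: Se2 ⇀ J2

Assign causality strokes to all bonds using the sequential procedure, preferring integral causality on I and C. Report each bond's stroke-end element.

bond 0 stroke→J1
bond 1 stroke→J1
bond 2 stroke→J1
bond 3 stroke→I1
bond 4 stroke→J2

β2 →J1  (source Se1 imposes e)
β4 →J2  (Se2 (Se) sets effort on bond)
β0 →J1  (0-jn J2 has e-setter on 4)
β1 →J1  (C1 outputs effort q/C1)
β3 →I1  (closing 1-jn rule on J1)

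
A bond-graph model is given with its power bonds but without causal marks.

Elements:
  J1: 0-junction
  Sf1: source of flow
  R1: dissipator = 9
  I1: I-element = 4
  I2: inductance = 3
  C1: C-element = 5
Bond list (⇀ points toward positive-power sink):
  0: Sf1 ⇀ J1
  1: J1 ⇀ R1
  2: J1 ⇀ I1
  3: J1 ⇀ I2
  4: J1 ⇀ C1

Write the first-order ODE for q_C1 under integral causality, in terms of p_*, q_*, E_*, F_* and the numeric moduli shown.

β0 stroke→Sf1  (source Sf1 imposes f)
β2 stroke→I1  (I1 integral (f out))
β3 stroke→I2  (I2 integral (f out))
β4 stroke→J1  (C1: C, integral causality)
β1 stroke→R1  (common-e at J1 fixed by 4)

dq_C1/dt = F_Sf1 - p_I1/4 - p_I2/3 - q_C1/45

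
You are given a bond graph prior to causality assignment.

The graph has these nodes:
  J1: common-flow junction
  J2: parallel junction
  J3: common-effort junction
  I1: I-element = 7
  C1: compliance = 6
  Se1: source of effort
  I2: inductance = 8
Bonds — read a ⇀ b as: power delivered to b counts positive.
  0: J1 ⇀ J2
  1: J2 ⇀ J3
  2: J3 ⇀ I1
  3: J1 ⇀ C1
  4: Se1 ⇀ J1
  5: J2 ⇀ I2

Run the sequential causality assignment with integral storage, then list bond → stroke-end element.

β4 →J1  (source Se1 imposes e)
β2 →I1  (I1 outputs flow p/I1)
β1 →J3  (J3 needs exactly one e-in)
β3 →J1  (prefer integral on C1)
β0 →J2  (J1: last free bond brings flow in)
β5 →I2  (J2 effort already set via bond 0)

b0 stroke at J2
b1 stroke at J3
b2 stroke at I1
b3 stroke at J1
b4 stroke at J1
b5 stroke at I2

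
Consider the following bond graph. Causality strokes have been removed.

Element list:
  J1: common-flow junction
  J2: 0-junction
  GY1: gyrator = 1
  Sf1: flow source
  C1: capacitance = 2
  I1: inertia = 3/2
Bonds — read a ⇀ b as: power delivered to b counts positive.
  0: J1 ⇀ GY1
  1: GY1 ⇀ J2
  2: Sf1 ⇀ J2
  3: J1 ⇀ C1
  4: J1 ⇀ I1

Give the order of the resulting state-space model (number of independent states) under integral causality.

#2 stroke at Sf1  (Sf1: flow source, stroke at near end)
#1 stroke at J2  (closing 0-jn rule on J2)
#0 stroke at J1  (GY1 both-in/both-out from 1)
#3 stroke at J1  (C1 outputs effort q/C1)
#4 stroke at I1  (closing 1-jn rule on J1)

2  (C1, I1 all integral)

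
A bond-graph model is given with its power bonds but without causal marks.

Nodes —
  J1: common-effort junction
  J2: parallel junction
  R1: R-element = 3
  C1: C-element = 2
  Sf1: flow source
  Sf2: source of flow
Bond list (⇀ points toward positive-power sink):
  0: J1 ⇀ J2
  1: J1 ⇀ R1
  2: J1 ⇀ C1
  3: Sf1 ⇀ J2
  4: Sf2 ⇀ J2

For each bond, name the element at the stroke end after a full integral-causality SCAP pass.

β3 stroke→Sf1  (Sf1 fixes flow; stroke at Sf1)
β4 stroke→Sf2  (Sf2 fixes flow; stroke at Sf2)
β0 stroke→J2  (J2 needs exactly one e-in)
β2 stroke→J1  (C1: C, integral causality)
β1 stroke→R1  (common-e at J1 fixed by 2)

β0 |J2
β1 |R1
β2 |J1
β3 |Sf1
β4 |Sf2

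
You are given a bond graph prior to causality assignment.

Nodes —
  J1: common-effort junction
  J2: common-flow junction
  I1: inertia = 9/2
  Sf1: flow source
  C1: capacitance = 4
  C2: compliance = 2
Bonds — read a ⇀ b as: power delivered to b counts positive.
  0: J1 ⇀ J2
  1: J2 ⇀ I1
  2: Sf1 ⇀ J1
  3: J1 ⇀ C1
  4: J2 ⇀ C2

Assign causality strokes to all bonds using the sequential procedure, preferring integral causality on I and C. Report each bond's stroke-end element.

b0 stroke→J2
b1 stroke→I1
b2 stroke→Sf1
b3 stroke→J1
b4 stroke→J2

#2 |Sf1  (Sf1: flow source, stroke at near end)
#1 |I1  (I1 outputs flow p/I1)
#0 |J2  (J2: bond 1 brought flow, rest push out)
#4 |J2  (J2 flow already set via bond 1)
#3 |J1  (closing 0-jn rule on J1)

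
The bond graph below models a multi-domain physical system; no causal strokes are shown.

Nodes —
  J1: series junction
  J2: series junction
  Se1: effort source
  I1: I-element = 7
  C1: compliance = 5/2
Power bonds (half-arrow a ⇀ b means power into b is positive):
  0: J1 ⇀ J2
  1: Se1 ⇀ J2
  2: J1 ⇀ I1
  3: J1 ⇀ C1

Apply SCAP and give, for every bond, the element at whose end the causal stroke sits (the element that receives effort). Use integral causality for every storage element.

b0 |J1
b1 |J2
b2 |I1
b3 |J1

b1 →J2  (Se1: effort source, stroke at far end)
b0 →J1  (J2 needs exactly one f-in)
b2 →I1  (I1: I, integral causality)
b3 →J1  (J1: bond 2 brought flow, rest push out)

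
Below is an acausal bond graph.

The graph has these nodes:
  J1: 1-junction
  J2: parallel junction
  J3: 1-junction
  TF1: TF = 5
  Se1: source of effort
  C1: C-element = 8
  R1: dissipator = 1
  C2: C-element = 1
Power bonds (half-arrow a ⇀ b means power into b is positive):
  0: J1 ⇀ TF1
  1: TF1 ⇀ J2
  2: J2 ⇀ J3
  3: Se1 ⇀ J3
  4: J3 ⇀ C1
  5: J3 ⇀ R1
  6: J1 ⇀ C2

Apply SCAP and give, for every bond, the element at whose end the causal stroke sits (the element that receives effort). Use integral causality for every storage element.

bond 3 stroke→J3  (Se1: effort source, stroke at far end)
bond 4 stroke→J3  (C1 outputs effort q/C1)
bond 6 stroke→J1  (C2: C, integral causality)
bond 0 stroke→TF1  (J1 needs exactly one f-in)
bond 1 stroke→J2  (TF1: transformer flips bond 0)
bond 2 stroke→J3  (common-e at J2 fixed by 1)
bond 5 stroke→R1  (J3 needs exactly one f-in)

b0 stroke→TF1
b1 stroke→J2
b2 stroke→J3
b3 stroke→J3
b4 stroke→J3
b5 stroke→R1
b6 stroke→J1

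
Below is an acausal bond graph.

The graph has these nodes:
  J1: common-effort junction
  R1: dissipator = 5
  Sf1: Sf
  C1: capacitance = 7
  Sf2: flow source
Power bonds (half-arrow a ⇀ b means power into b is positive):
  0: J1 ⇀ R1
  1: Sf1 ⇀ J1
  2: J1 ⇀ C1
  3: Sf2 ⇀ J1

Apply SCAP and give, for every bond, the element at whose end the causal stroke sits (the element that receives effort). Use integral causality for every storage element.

#1 stroke at Sf1  (source Sf1 imposes f)
#3 stroke at Sf2  (Sf2: flow source, stroke at near end)
#2 stroke at J1  (C1 integral (e out))
#0 stroke at R1  (0-jn J1 has e-setter on 2)

bond 0 |R1
bond 1 |Sf1
bond 2 |J1
bond 3 |Sf2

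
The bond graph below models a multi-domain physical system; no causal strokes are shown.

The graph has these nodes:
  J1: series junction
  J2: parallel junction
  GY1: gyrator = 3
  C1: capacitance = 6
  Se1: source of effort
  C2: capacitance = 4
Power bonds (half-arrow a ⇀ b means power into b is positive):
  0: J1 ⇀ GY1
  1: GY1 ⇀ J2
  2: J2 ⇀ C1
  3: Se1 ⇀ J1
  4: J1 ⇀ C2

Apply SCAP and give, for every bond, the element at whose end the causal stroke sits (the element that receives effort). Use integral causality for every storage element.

b0 stroke→GY1
b1 stroke→GY1
b2 stroke→J2
b3 stroke→J1
b4 stroke→J1

b3 stroke at J1  (Se1 fixes effort; stroke away)
b2 stroke at J2  (C1 outputs effort q/C1)
b1 stroke at GY1  (J2: bond 2 brought effort, rest push out)
b0 stroke at GY1  (GY GY1: same side as bond 1)
b4 stroke at J1  (J1 flow already set via bond 0)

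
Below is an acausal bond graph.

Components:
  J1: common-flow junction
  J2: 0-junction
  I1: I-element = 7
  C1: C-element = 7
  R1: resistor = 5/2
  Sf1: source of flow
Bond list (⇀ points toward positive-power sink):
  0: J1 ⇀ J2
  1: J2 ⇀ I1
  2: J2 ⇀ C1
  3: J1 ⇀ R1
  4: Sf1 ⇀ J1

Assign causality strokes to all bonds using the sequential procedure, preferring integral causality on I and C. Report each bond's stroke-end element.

b4 stroke→Sf1  (Sf1: flow source, stroke at near end)
b0 stroke→J1  (J1 flow already set via bond 4)
b3 stroke→J1  (J1: bond 4 brought flow, rest push out)
b1 stroke→I1  (prefer integral on I1)
b2 stroke→J2  (only one effort-in slot at J2)

bond 0 stroke→J1
bond 1 stroke→I1
bond 2 stroke→J2
bond 3 stroke→J1
bond 4 stroke→Sf1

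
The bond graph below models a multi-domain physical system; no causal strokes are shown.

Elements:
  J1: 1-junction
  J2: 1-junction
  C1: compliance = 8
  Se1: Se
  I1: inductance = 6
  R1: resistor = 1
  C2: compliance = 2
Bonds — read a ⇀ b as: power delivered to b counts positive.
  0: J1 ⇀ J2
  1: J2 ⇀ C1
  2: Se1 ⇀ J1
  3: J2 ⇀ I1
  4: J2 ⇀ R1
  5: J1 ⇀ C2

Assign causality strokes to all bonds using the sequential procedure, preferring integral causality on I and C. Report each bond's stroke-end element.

b2 stroke→J1  (source Se1 imposes e)
b1 stroke→J2  (C1 integral (e out))
b3 stroke→I1  (I1 integral (f out))
b0 stroke→J2  (common-f at J2 fixed by 3)
b4 stroke→J2  (common-f at J2 fixed by 3)
b5 stroke→J1  (1-jn J1 has f-setter on 0)

b0 stroke→J2
b1 stroke→J2
b2 stroke→J1
b3 stroke→I1
b4 stroke→J2
b5 stroke→J1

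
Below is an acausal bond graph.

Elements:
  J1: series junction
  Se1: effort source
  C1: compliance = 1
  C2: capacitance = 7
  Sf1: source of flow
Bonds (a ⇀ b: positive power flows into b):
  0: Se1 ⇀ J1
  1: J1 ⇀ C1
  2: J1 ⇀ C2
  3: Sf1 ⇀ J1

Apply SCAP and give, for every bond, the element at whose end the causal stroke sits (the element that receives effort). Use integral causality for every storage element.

β0 stroke at J1
β1 stroke at J1
β2 stroke at J1
β3 stroke at Sf1

b0 stroke→J1  (Se1: effort source, stroke at far end)
b3 stroke→Sf1  (Sf1 fixes flow; stroke at Sf1)
b1 stroke→J1  (J1 flow already set via bond 3)
b2 stroke→J1  (J1: bond 3 brought flow, rest push out)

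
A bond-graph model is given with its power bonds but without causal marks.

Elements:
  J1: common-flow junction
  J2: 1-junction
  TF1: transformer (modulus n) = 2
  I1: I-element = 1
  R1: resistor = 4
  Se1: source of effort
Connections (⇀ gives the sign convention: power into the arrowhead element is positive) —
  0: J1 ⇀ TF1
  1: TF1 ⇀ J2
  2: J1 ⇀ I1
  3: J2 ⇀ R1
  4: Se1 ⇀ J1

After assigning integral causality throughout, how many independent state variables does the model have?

β4 stroke at J1  (Se1 fixes effort; stroke away)
β2 stroke at I1  (I1 integral (f out))
β0 stroke at J1  (J1 flow already set via bond 2)
β1 stroke at TF1  (TF1: transformer flips bond 0)
β3 stroke at J2  (1-jn J2 has f-setter on 1)

1  (I1 all integral)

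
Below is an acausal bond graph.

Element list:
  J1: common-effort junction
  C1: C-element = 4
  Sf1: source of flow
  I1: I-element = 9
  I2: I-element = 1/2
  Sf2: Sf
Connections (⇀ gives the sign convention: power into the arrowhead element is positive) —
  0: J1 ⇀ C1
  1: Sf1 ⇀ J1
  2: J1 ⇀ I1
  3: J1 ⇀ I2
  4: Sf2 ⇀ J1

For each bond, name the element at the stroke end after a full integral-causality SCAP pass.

b1 stroke at Sf1  (Sf1 fixes flow; stroke at Sf1)
b4 stroke at Sf2  (Sf2 fixes flow; stroke at Sf2)
b0 stroke at J1  (prefer integral on C1)
b2 stroke at I1  (common-e at J1 fixed by 0)
b3 stroke at I2  (common-e at J1 fixed by 0)

bond 0 →J1
bond 1 →Sf1
bond 2 →I1
bond 3 →I2
bond 4 →Sf2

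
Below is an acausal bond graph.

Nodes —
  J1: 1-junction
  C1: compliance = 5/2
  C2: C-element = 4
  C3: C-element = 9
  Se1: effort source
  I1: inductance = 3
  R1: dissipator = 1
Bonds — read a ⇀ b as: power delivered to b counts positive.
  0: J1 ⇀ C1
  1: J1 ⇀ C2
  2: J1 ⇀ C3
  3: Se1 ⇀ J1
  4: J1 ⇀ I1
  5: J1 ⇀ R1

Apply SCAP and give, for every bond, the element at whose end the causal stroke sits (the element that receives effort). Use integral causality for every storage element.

β0 stroke→J1
β1 stroke→J1
β2 stroke→J1
β3 stroke→J1
β4 stroke→I1
β5 stroke→J1

b3 stroke at J1  (source Se1 imposes e)
b0 stroke at J1  (C1 integral (e out))
b1 stroke at J1  (prefer integral on C2)
b2 stroke at J1  (prefer integral on C3)
b4 stroke at I1  (I1 outputs flow p/I1)
b5 stroke at J1  (J1 flow already set via bond 4)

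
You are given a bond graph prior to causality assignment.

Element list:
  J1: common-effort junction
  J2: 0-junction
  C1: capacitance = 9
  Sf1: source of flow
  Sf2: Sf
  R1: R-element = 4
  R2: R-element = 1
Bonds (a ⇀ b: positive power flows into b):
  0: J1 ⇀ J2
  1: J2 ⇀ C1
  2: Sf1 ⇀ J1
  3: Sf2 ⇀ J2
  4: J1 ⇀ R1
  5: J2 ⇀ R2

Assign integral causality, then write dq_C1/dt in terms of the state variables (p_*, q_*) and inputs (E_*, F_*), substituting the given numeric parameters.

dq_C1/dt = F_Sf1 + F_Sf2 - 5*q_C1/36

#2 stroke→Sf1  (Sf1: flow source, stroke at near end)
#3 stroke→Sf2  (Sf2 fixes flow; stroke at Sf2)
#1 stroke→J2  (C1 outputs effort q/C1)
#0 stroke→J1  (J2 effort already set via bond 1)
#5 stroke→R2  (0-jn J2 has e-setter on 1)
#4 stroke→R1  (J1 effort already set via bond 0)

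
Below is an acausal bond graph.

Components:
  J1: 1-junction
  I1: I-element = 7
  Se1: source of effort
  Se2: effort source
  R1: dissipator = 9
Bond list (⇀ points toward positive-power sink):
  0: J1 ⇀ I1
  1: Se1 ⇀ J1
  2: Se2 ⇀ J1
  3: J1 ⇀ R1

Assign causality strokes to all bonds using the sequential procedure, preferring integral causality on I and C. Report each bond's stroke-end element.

β1 stroke at J1  (Se1 (Se) sets effort on bond)
β2 stroke at J1  (Se2: effort source, stroke at far end)
β0 stroke at I1  (I1: I, integral causality)
β3 stroke at J1  (J1 flow already set via bond 0)

b0 stroke at I1
b1 stroke at J1
b2 stroke at J1
b3 stroke at J1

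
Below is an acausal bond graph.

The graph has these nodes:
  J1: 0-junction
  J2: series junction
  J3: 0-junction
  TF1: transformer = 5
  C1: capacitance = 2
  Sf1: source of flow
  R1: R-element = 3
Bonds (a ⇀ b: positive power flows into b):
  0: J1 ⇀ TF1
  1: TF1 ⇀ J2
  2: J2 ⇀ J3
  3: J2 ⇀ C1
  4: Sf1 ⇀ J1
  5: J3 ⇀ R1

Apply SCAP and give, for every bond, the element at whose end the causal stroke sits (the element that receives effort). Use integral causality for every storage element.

β0 stroke at J1
β1 stroke at TF1
β2 stroke at J2
β3 stroke at J2
β4 stroke at Sf1
β5 stroke at J3

b4 |Sf1  (Sf1 (Sf) sets flow on bond)
b0 |J1  (J1 needs exactly one e-in)
b1 |TF1  (TF1: transformer flips bond 0)
b2 |J2  (J2 flow already set via bond 1)
b3 |J2  (J2: bond 1 brought flow, rest push out)
b5 |J3  (J3 needs exactly one e-in)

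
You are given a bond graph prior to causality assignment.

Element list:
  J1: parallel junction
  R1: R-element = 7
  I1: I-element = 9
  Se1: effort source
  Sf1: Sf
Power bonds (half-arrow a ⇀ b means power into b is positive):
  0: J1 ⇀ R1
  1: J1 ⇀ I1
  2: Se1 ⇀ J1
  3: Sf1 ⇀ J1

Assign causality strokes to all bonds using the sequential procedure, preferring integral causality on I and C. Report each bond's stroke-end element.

#0 stroke at R1
#1 stroke at I1
#2 stroke at J1
#3 stroke at Sf1

b2 stroke at J1  (Se1 fixes effort; stroke away)
b3 stroke at Sf1  (Sf1: flow source, stroke at near end)
b0 stroke at R1  (J1: bond 2 brought effort, rest push out)
b1 stroke at I1  (0-jn J1 has e-setter on 2)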